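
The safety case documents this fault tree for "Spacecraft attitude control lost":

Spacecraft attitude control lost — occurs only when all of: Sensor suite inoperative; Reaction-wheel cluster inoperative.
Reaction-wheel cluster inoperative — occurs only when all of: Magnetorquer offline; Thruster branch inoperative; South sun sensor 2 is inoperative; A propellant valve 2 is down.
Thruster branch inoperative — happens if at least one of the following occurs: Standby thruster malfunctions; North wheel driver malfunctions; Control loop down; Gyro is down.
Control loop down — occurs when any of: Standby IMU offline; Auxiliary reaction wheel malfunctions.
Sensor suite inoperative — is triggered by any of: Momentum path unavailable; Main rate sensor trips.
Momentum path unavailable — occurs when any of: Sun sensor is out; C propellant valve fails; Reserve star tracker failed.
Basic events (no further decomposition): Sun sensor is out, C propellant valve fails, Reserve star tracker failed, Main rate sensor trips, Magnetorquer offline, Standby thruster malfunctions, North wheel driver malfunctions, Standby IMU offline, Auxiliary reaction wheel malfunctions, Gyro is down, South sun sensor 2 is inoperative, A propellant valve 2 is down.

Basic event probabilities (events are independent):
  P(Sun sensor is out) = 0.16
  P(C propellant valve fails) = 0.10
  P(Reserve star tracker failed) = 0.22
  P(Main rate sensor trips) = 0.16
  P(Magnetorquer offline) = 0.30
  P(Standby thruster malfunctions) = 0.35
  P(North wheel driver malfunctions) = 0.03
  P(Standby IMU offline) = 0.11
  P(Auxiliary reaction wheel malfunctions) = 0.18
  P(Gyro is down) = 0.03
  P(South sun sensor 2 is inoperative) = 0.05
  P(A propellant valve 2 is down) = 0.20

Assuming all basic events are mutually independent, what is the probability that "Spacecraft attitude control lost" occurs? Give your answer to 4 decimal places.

0.0008

P(Momentum path unavailable) [OR] = 1 − (1−0.16) × (1−0.10) × (1−0.22) = 0.410320
P(Sensor suite inoperative) [OR] = 1 − (1−0.410320) × (1−0.16) = 0.504669
P(Control loop down) [OR] = 1 − (1−0.11) × (1−0.18) = 0.270200
P(Thruster branch inoperative) [OR] = 1 − (1−0.35) × (1−0.03) × (1−0.270200) × (1−0.03) = 0.553665
P(Reaction-wheel cluster inoperative) [AND] = 0.30 × 0.553665 × 0.05 × 0.20 = 0.001661
P(Spacecraft attitude control lost) [AND] = 0.504669 × 0.001661 = 0.000838
Rounded to 4 decimal places: P(Spacecraft attitude control lost) ≈ 0.0008.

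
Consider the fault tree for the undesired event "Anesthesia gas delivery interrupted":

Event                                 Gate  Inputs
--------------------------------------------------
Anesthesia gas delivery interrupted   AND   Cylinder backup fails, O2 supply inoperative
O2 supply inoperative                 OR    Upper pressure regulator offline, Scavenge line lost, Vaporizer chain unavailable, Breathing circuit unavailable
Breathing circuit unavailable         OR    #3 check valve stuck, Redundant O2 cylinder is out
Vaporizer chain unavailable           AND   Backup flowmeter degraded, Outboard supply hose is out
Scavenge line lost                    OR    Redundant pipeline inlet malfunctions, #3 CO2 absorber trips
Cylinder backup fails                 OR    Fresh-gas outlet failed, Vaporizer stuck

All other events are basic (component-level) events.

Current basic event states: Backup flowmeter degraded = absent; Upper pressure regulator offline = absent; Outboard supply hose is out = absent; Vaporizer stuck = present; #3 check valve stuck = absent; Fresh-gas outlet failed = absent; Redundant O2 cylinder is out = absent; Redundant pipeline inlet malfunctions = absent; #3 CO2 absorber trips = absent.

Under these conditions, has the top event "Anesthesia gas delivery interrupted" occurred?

No

Cylinder backup fails [OR]: Fresh-gas outlet failed=not, Vaporizer stuck=occurs → at least one input occurs → occurs.
Scavenge line lost [OR]: Redundant pipeline inlet malfunctions=not, #3 CO2 absorber trips=not → no input occurs → does not occur.
Vaporizer chain unavailable [AND]: Backup flowmeter degraded=not, Outboard supply hose is out=not → not all inputs occur → does not occur.
Breathing circuit unavailable [OR]: #3 check valve stuck=not, Redundant O2 cylinder is out=not → no input occurs → does not occur.
O2 supply inoperative [OR]: Upper pressure regulator offline=not, Scavenge line lost=not, Vaporizer chain unavailable=not, Breathing circuit unavailable=not → no input occurs → does not occur.
Anesthesia gas delivery interrupted [AND]: Cylinder backup fails=occurs, O2 supply inoperative=not → not all inputs occur → does not occur.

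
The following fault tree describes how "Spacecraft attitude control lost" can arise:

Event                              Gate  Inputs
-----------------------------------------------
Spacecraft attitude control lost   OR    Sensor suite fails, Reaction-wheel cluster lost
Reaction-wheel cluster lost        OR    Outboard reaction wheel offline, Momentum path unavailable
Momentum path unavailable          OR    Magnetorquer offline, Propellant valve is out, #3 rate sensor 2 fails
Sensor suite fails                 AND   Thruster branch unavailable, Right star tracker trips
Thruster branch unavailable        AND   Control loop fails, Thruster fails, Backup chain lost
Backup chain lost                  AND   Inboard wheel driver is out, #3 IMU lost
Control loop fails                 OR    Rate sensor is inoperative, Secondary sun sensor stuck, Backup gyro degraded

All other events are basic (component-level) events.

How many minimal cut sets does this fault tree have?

7

Control loop fails [OR]: union of children's cut sets → 3 cut set(s).
Backup chain lost [AND]: one cut set from each child combined → 1 × 1 = 1 cut set(s).
Thruster branch unavailable [AND]: one cut set from each child combined → 3 × 1 × 1 = 3 cut set(s).
Sensor suite fails [AND]: one cut set from each child combined → 3 × 1 = 3 cut set(s).
Momentum path unavailable [OR]: union of children's cut sets → 3 cut set(s).
Reaction-wheel cluster lost [OR]: union of children's cut sets → 4 cut set(s).
Spacecraft attitude control lost [OR]: union of children's cut sets → 7 cut set(s).
Minimal cut sets: {#3 IMU lost, Inboard wheel driver is out, Rate sensor is inoperative, Right star tracker trips, Thruster fails}; {#3 IMU lost, Inboard wheel driver is out, Right star tracker trips, Secondary sun sensor stuck, Thruster fails}; {#3 IMU lost, Backup gyro degraded, Inboard wheel driver is out, Right star tracker trips, Thruster fails}; {Outboard reaction wheel offline}; {Magnetorquer offline}; {Propellant valve is out}; {#3 rate sensor 2 fails}.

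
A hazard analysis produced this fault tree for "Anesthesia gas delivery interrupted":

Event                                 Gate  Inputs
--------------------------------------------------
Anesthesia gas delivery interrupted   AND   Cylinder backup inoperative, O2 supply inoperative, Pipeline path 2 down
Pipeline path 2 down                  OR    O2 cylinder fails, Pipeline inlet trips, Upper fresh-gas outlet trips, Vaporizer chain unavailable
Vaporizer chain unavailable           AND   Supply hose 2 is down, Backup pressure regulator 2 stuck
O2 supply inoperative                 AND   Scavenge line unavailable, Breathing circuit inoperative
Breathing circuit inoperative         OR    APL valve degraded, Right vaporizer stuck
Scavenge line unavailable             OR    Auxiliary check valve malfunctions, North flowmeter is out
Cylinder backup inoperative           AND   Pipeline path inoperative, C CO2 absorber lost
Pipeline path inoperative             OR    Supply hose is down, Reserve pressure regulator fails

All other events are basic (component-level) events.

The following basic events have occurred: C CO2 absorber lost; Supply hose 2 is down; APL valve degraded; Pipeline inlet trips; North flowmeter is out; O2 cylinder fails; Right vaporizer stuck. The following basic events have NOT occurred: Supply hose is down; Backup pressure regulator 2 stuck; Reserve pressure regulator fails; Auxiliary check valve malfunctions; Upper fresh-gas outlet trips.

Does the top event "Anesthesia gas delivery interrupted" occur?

No

Pipeline path inoperative [OR]: Supply hose is down=not, Reserve pressure regulator fails=not → no input occurs → does not occur.
Cylinder backup inoperative [AND]: Pipeline path inoperative=not, C CO2 absorber lost=occurs → not all inputs occur → does not occur.
Scavenge line unavailable [OR]: Auxiliary check valve malfunctions=not, North flowmeter is out=occurs → at least one input occurs → occurs.
Breathing circuit inoperative [OR]: APL valve degraded=occurs, Right vaporizer stuck=occurs → at least one input occurs → occurs.
O2 supply inoperative [AND]: Scavenge line unavailable=occurs, Breathing circuit inoperative=occurs → all inputs occur → occurs.
Vaporizer chain unavailable [AND]: Supply hose 2 is down=occurs, Backup pressure regulator 2 stuck=not → not all inputs occur → does not occur.
Pipeline path 2 down [OR]: O2 cylinder fails=occurs, Pipeline inlet trips=occurs, Upper fresh-gas outlet trips=not, Vaporizer chain unavailable=not → at least one input occurs → occurs.
Anesthesia gas delivery interrupted [AND]: Cylinder backup inoperative=not, O2 supply inoperative=occurs, Pipeline path 2 down=occurs → not all inputs occur → does not occur.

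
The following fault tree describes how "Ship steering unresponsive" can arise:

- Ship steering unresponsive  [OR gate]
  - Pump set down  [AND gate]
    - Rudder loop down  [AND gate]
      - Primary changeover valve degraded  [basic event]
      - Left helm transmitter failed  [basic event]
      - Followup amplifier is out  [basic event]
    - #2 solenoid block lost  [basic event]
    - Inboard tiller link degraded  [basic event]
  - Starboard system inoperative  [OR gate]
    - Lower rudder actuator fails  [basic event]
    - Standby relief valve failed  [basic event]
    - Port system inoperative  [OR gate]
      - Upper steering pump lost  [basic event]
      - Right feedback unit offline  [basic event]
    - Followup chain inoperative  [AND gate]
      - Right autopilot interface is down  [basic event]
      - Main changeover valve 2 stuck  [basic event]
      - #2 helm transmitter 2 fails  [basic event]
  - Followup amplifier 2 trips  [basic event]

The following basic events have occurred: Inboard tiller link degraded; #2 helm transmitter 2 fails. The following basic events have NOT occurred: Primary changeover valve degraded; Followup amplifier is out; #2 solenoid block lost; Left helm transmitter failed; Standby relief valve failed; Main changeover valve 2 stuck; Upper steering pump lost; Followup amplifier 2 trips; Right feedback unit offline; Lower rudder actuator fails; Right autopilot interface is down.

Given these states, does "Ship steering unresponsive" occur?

Rudder loop down [AND]: Primary changeover valve degraded=not, Left helm transmitter failed=not, Followup amplifier is out=not → not all inputs occur → does not occur.
Pump set down [AND]: Rudder loop down=not, #2 solenoid block lost=not, Inboard tiller link degraded=occurs → not all inputs occur → does not occur.
Port system inoperative [OR]: Upper steering pump lost=not, Right feedback unit offline=not → no input occurs → does not occur.
Followup chain inoperative [AND]: Right autopilot interface is down=not, Main changeover valve 2 stuck=not, #2 helm transmitter 2 fails=occurs → not all inputs occur → does not occur.
Starboard system inoperative [OR]: Lower rudder actuator fails=not, Standby relief valve failed=not, Port system inoperative=not, Followup chain inoperative=not → no input occurs → does not occur.
Ship steering unresponsive [OR]: Pump set down=not, Starboard system inoperative=not, Followup amplifier 2 trips=not → no input occurs → does not occur.

No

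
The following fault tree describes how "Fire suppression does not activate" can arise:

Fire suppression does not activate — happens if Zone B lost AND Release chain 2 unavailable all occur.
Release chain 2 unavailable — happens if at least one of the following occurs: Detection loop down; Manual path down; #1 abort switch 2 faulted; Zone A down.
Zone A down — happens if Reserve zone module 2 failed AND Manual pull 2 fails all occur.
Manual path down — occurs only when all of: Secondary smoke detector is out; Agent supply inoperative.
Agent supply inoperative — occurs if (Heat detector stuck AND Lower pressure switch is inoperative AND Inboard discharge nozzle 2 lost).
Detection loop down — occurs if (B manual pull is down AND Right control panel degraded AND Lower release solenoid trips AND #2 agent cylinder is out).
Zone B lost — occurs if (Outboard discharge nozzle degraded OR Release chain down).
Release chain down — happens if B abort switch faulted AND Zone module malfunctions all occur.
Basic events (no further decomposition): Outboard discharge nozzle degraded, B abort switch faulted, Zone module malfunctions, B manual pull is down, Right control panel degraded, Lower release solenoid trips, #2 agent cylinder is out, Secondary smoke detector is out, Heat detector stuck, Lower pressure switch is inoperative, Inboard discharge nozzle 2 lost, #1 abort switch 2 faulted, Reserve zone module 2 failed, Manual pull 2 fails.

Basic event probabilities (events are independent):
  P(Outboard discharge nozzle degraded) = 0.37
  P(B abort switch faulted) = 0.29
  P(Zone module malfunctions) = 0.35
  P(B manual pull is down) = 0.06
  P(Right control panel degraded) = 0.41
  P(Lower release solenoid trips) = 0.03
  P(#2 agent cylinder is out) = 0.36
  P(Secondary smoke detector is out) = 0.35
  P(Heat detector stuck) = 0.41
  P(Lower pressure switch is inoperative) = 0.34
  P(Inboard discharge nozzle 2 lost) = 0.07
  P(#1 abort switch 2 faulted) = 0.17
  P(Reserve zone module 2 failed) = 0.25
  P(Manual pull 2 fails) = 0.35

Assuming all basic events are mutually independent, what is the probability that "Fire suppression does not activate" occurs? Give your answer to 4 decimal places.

0.1065

P(Release chain down) [AND] = 0.29 × 0.35 = 0.101500
P(Zone B lost) [OR] = 1 − (1−0.37) × (1−0.101500) = 0.433945
P(Detection loop down) [AND] = 0.06 × 0.41 × 0.03 × 0.36 = 0.000266
P(Agent supply inoperative) [AND] = 0.41 × 0.34 × 0.07 = 0.009758
P(Manual path down) [AND] = 0.35 × 0.009758 = 0.003415
P(Zone A down) [AND] = 0.25 × 0.35 = 0.087500
P(Release chain 2 unavailable) [OR] = 1 − (1−0.000266) × (1−0.003415) × (1−0.17) × (1−0.087500) = 0.245412
P(Fire suppression does not activate) [AND] = 0.433945 × 0.245412 = 0.106495
Rounded to 4 decimal places: P(Fire suppression does not activate) ≈ 0.1065.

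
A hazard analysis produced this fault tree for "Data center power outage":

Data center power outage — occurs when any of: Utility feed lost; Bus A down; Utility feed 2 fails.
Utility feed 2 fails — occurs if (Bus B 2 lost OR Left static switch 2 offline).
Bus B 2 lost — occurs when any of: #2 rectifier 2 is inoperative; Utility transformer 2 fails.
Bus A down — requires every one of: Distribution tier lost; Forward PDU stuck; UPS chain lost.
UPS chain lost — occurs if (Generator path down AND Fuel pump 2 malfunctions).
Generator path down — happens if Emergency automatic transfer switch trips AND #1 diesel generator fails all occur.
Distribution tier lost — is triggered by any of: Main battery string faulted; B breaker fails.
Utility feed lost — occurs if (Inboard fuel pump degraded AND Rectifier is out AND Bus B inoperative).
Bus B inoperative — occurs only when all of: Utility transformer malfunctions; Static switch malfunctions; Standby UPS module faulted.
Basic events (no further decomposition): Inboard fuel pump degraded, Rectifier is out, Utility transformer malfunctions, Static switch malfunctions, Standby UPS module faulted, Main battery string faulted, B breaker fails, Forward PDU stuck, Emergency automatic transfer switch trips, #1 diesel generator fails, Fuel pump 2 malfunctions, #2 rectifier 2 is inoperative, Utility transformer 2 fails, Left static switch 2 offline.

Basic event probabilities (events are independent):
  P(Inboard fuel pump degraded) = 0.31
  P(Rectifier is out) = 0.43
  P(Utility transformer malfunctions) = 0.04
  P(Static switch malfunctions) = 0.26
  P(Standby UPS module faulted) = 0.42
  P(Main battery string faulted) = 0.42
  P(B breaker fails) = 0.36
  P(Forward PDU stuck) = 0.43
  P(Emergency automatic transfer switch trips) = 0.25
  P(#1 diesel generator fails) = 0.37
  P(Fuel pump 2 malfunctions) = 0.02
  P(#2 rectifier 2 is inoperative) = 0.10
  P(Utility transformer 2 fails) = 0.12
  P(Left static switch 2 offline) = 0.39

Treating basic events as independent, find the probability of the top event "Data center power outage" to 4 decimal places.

P(Bus B inoperative) [AND] = 0.04 × 0.26 × 0.42 = 0.004368
P(Utility feed lost) [AND] = 0.31 × 0.43 × 0.004368 = 0.000582
P(Distribution tier lost) [OR] = 1 − (1−0.42) × (1−0.36) = 0.628800
P(Generator path down) [AND] = 0.25 × 0.37 = 0.092500
P(UPS chain lost) [AND] = 0.092500 × 0.02 = 0.001850
P(Bus A down) [AND] = 0.628800 × 0.43 × 0.001850 = 0.000500
P(Bus B 2 lost) [OR] = 1 − (1−0.10) × (1−0.12) = 0.208000
P(Utility feed 2 fails) [OR] = 1 − (1−0.208000) × (1−0.39) = 0.516880
P(Data center power outage) [OR] = 1 − (1−0.000582) × (1−0.000500) × (1−0.516880) = 0.517403
Rounded to 4 decimal places: P(Data center power outage) ≈ 0.5174.

0.5174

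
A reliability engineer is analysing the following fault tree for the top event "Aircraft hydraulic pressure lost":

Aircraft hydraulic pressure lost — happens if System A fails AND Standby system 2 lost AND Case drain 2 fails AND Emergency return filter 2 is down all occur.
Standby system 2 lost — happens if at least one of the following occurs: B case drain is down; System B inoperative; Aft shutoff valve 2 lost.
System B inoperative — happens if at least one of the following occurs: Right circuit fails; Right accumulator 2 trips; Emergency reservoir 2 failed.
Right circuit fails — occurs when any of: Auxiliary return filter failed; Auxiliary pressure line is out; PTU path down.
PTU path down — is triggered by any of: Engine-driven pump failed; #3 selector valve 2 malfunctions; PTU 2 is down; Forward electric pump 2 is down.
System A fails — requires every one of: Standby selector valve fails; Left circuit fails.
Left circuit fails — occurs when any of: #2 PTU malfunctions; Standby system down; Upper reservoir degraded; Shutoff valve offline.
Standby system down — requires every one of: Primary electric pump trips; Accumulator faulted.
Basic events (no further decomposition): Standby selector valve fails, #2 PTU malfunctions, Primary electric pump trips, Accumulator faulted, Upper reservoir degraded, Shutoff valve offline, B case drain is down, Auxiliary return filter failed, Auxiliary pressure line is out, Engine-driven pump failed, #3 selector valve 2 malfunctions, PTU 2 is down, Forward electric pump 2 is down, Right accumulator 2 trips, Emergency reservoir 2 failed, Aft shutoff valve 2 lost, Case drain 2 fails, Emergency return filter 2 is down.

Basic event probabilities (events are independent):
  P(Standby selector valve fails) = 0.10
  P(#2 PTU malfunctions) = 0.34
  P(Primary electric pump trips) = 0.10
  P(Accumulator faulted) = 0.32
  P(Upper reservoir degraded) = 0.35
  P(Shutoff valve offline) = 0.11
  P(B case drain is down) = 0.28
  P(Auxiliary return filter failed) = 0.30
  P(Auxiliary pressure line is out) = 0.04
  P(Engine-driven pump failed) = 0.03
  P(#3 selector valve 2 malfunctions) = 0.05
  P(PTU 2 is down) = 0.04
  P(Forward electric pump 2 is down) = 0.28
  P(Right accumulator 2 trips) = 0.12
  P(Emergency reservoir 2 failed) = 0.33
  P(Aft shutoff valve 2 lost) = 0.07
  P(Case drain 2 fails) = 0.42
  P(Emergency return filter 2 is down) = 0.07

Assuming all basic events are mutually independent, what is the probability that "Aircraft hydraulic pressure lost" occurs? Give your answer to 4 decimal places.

0.0015

P(Standby system down) [AND] = 0.10 × 0.32 = 0.032000
P(Left circuit fails) [OR] = 1 − (1−0.34) × (1−0.032000) × (1−0.35) × (1−0.11) = 0.630408
P(System A fails) [AND] = 0.10 × 0.630408 = 0.063041
P(PTU path down) [OR] = 1 − (1−0.03) × (1−0.05) × (1−0.04) × (1−0.28) = 0.363059
P(Right circuit fails) [OR] = 1 − (1−0.30) × (1−0.04) × (1−0.363059) = 0.571976
P(System B inoperative) [OR] = 1 − (1−0.571976) × (1−0.12) × (1−0.33) = 0.747637
P(Standby system 2 lost) [OR] = 1 − (1−0.28) × (1−0.747637) × (1−0.07) = 0.831018
P(Aircraft hydraulic pressure lost) [AND] = 0.063041 × 0.831018 × 0.42 × 0.07 = 0.001540
Rounded to 4 decimal places: P(Aircraft hydraulic pressure lost) ≈ 0.0015.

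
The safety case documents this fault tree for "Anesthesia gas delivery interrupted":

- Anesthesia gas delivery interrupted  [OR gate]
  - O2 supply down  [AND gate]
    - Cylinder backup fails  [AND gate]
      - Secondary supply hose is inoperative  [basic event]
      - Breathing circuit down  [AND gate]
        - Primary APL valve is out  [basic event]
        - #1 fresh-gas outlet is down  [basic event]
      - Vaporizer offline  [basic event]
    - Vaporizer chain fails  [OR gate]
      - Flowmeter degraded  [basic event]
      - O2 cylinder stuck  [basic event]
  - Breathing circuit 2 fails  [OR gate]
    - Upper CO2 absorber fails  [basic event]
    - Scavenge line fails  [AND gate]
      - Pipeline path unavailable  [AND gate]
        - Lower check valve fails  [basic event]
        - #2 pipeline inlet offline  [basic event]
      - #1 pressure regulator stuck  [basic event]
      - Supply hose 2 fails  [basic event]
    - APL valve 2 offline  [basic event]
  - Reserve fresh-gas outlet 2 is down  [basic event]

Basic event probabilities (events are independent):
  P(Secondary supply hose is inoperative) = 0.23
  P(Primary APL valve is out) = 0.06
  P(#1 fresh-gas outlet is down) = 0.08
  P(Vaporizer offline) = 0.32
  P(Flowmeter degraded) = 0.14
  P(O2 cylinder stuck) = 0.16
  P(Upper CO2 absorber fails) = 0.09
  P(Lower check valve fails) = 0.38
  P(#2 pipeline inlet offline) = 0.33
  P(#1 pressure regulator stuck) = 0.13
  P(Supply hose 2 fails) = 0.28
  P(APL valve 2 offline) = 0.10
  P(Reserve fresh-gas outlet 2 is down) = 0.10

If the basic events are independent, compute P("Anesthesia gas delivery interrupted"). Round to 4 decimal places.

0.2663

P(Breathing circuit down) [AND] = 0.06 × 0.08 = 0.004800
P(Cylinder backup fails) [AND] = 0.23 × 0.004800 × 0.32 = 0.000353
P(Vaporizer chain fails) [OR] = 1 − (1−0.14) × (1−0.16) = 0.277600
P(O2 supply down) [AND] = 0.000353 × 0.277600 = 0.000098
P(Pipeline path unavailable) [AND] = 0.38 × 0.33 = 0.125400
P(Scavenge line fails) [AND] = 0.125400 × 0.13 × 0.28 = 0.004565
P(Breathing circuit 2 fails) [OR] = 1 − (1−0.09) × (1−0.004565) × (1−0.10) = 0.184739
P(Anesthesia gas delivery interrupted) [OR] = 1 − (1−0.000098) × (1−0.184739) × (1−0.10) = 0.266337
Rounded to 4 decimal places: P(Anesthesia gas delivery interrupted) ≈ 0.2663.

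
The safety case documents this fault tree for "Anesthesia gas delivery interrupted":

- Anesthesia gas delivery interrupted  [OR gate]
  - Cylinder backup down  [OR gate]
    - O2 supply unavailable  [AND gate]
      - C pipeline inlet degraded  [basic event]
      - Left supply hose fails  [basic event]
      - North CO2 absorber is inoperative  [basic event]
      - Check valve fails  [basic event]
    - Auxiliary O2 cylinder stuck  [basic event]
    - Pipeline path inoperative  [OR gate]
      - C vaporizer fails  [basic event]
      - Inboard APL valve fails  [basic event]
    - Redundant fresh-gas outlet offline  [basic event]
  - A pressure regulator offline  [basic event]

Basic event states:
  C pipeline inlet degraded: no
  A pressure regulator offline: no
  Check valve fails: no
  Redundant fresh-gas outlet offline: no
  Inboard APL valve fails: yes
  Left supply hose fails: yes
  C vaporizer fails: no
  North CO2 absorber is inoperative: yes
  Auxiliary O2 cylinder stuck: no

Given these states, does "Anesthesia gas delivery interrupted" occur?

Yes

O2 supply unavailable [AND]: C pipeline inlet degraded=not, Left supply hose fails=occurs, North CO2 absorber is inoperative=occurs, Check valve fails=not → not all inputs occur → does not occur.
Pipeline path inoperative [OR]: C vaporizer fails=not, Inboard APL valve fails=occurs → at least one input occurs → occurs.
Cylinder backup down [OR]: O2 supply unavailable=not, Auxiliary O2 cylinder stuck=not, Pipeline path inoperative=occurs, Redundant fresh-gas outlet offline=not → at least one input occurs → occurs.
Anesthesia gas delivery interrupted [OR]: Cylinder backup down=occurs, A pressure regulator offline=not → at least one input occurs → occurs.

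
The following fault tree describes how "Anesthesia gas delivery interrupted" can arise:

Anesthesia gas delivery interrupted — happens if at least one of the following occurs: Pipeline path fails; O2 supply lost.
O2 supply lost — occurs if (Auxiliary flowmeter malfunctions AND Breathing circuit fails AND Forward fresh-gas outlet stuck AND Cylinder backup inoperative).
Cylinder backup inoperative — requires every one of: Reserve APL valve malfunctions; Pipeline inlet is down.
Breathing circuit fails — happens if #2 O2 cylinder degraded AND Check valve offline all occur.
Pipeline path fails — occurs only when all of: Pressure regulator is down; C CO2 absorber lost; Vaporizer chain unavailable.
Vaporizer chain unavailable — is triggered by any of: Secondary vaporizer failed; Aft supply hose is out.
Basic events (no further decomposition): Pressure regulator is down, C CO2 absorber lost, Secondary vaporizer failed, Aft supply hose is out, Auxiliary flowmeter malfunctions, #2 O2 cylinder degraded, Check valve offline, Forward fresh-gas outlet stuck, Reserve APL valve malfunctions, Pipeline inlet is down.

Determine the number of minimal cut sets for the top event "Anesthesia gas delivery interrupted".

3

Vaporizer chain unavailable [OR]: union of children's cut sets → 2 cut set(s).
Pipeline path fails [AND]: one cut set from each child combined → 1 × 1 × 2 = 2 cut set(s).
Breathing circuit fails [AND]: one cut set from each child combined → 1 × 1 = 1 cut set(s).
Cylinder backup inoperative [AND]: one cut set from each child combined → 1 × 1 = 1 cut set(s).
O2 supply lost [AND]: one cut set from each child combined → 1 × 1 × 1 × 1 = 1 cut set(s).
Anesthesia gas delivery interrupted [OR]: union of children's cut sets → 3 cut set(s).
Minimal cut sets: {C CO2 absorber lost, Pressure regulator is down, Secondary vaporizer failed}; {Aft supply hose is out, C CO2 absorber lost, Pressure regulator is down}; {#2 O2 cylinder degraded, Auxiliary flowmeter malfunctions, Check valve offline, Forward fresh-gas outlet stuck, Pipeline inlet is down, Reserve APL valve malfunctions}.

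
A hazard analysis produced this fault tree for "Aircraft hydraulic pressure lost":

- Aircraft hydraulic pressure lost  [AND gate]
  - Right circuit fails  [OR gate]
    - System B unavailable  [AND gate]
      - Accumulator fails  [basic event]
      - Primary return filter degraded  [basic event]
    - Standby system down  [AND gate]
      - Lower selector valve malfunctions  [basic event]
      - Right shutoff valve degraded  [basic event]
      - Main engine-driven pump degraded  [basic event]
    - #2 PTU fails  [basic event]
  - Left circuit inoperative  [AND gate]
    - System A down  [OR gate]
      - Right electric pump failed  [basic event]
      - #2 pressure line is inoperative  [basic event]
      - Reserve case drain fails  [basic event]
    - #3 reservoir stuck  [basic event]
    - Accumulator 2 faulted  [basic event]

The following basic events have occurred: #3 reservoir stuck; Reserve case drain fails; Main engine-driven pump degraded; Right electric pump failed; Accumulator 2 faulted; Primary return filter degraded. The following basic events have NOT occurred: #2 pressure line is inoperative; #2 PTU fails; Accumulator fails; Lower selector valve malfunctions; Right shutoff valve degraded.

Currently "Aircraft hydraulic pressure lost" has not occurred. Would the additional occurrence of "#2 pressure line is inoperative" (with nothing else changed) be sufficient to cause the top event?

Counterfactual: set "#2 pressure line is inoperative" to occurred.
System B unavailable [AND]: Accumulator fails=not, Primary return filter degraded=occurs → not all inputs occur → does not occur.
Standby system down [AND]: Lower selector valve malfunctions=not, Right shutoff valve degraded=not, Main engine-driven pump degraded=occurs → not all inputs occur → does not occur.
Right circuit fails [OR]: System B unavailable=not, Standby system down=not, #2 PTU fails=not → no input occurs → does not occur.
System A down [OR]: Right electric pump failed=occurs, #2 pressure line is inoperative=occurs, Reserve case drain fails=occurs → at least one input occurs → occurs.
Left circuit inoperative [AND]: System A down=occurs, #3 reservoir stuck=occurs, Accumulator 2 faulted=occurs → all inputs occur → occurs.
Aircraft hydraulic pressure lost [AND]: Right circuit fails=not, Left circuit inoperative=occurs → not all inputs occur → does not occur.

No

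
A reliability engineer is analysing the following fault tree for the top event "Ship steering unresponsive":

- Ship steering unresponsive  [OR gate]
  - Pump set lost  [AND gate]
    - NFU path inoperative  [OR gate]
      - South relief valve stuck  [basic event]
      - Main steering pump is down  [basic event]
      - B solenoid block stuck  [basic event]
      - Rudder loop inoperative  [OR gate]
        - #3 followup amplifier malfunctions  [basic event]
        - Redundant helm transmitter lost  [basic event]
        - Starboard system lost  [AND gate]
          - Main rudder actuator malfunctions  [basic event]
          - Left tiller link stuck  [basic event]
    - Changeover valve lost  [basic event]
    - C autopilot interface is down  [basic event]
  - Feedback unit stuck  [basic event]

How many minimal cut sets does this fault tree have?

Starboard system lost [AND]: one cut set from each child combined → 1 × 1 = 1 cut set(s).
Rudder loop inoperative [OR]: union of children's cut sets → 3 cut set(s).
NFU path inoperative [OR]: union of children's cut sets → 6 cut set(s).
Pump set lost [AND]: one cut set from each child combined → 6 × 1 × 1 = 6 cut set(s).
Ship steering unresponsive [OR]: union of children's cut sets → 7 cut set(s).
Minimal cut sets: {C autopilot interface is down, Changeover valve lost, South relief valve stuck}; {C autopilot interface is down, Changeover valve lost, Main steering pump is down}; {B solenoid block stuck, C autopilot interface is down, Changeover valve lost}; {#3 followup amplifier malfunctions, C autopilot interface is down, Changeover valve lost}; {C autopilot interface is down, Changeover valve lost, Redundant helm transmitter lost}; {C autopilot interface is down, Changeover valve lost, Left tiller link stuck, Main rudder actuator malfunctions}; {Feedback unit stuck}.

7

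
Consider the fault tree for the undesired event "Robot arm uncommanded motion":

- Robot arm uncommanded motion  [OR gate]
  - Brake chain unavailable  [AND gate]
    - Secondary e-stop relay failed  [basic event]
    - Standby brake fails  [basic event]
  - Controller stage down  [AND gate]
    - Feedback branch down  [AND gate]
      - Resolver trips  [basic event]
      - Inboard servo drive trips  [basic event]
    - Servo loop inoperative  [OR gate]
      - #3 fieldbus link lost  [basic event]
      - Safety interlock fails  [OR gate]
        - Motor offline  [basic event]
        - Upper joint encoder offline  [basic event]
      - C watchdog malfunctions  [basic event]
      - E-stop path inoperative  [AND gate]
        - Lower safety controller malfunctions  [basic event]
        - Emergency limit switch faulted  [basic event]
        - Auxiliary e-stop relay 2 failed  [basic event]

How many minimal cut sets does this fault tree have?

Brake chain unavailable [AND]: one cut set from each child combined → 1 × 1 = 1 cut set(s).
Feedback branch down [AND]: one cut set from each child combined → 1 × 1 = 1 cut set(s).
Safety interlock fails [OR]: union of children's cut sets → 2 cut set(s).
E-stop path inoperative [AND]: one cut set from each child combined → 1 × 1 × 1 = 1 cut set(s).
Servo loop inoperative [OR]: union of children's cut sets → 5 cut set(s).
Controller stage down [AND]: one cut set from each child combined → 1 × 5 = 5 cut set(s).
Robot arm uncommanded motion [OR]: union of children's cut sets → 6 cut set(s).
Minimal cut sets: {Secondary e-stop relay failed, Standby brake fails}; {#3 fieldbus link lost, Inboard servo drive trips, Resolver trips}; {Inboard servo drive trips, Motor offline, Resolver trips}; {Inboard servo drive trips, Resolver trips, Upper joint encoder offline}; {C watchdog malfunctions, Inboard servo drive trips, Resolver trips}; {Auxiliary e-stop relay 2 failed, Emergency limit switch faulted, Inboard servo drive trips, Lower safety controller malfunctions, Resolver trips}.

6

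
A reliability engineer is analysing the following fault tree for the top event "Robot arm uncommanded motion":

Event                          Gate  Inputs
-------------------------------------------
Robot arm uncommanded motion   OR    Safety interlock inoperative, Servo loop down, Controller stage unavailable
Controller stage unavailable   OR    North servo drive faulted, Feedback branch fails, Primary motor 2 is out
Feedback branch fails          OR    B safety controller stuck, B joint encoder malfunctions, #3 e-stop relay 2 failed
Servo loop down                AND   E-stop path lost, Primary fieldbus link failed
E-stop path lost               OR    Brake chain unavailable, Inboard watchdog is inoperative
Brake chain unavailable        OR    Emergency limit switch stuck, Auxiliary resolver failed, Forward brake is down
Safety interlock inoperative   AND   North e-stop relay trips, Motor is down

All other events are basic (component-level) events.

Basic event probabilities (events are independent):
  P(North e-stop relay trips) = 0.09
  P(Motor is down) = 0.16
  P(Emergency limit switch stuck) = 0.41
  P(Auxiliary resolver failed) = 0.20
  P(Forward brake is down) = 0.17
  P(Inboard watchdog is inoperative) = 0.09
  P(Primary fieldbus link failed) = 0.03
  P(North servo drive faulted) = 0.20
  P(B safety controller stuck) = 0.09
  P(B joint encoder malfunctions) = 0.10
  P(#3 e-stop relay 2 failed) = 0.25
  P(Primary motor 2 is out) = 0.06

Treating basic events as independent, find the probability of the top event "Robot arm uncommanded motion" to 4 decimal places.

0.5535

P(Safety interlock inoperative) [AND] = 0.09 × 0.16 = 0.014400
P(Brake chain unavailable) [OR] = 1 − (1−0.41) × (1−0.20) × (1−0.17) = 0.608240
P(E-stop path lost) [OR] = 1 − (1−0.608240) × (1−0.09) = 0.643498
P(Servo loop down) [AND] = 0.643498 × 0.03 = 0.019305
P(Feedback branch fails) [OR] = 1 − (1−0.09) × (1−0.10) × (1−0.25) = 0.385750
P(Controller stage unavailable) [OR] = 1 − (1−0.20) × (1−0.385750) × (1−0.06) = 0.538084
P(Robot arm uncommanded motion) [OR] = 1 − (1−0.014400) × (1−0.019305) × (1−0.538084) = 0.553524
Rounded to 4 decimal places: P(Robot arm uncommanded motion) ≈ 0.5535.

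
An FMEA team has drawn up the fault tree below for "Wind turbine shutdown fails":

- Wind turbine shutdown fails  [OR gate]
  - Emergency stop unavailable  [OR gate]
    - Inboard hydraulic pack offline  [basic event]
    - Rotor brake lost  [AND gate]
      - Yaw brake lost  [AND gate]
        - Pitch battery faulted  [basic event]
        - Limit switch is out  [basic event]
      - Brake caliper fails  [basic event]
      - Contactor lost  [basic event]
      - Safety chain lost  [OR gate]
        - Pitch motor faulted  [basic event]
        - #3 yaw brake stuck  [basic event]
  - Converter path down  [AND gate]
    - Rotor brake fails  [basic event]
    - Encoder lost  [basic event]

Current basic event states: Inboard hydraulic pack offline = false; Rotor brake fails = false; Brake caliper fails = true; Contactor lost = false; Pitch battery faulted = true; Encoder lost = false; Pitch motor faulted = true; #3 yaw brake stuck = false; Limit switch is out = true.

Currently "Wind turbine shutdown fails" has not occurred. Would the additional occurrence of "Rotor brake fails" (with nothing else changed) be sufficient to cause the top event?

Counterfactual: set "Rotor brake fails" to occurred.
Yaw brake lost [AND]: Pitch battery faulted=occurs, Limit switch is out=occurs → all inputs occur → occurs.
Safety chain lost [OR]: Pitch motor faulted=occurs, #3 yaw brake stuck=not → at least one input occurs → occurs.
Rotor brake lost [AND]: Yaw brake lost=occurs, Brake caliper fails=occurs, Contactor lost=not, Safety chain lost=occurs → not all inputs occur → does not occur.
Emergency stop unavailable [OR]: Inboard hydraulic pack offline=not, Rotor brake lost=not → no input occurs → does not occur.
Converter path down [AND]: Rotor brake fails=occurs, Encoder lost=not → not all inputs occur → does not occur.
Wind turbine shutdown fails [OR]: Emergency stop unavailable=not, Converter path down=not → no input occurs → does not occur.

No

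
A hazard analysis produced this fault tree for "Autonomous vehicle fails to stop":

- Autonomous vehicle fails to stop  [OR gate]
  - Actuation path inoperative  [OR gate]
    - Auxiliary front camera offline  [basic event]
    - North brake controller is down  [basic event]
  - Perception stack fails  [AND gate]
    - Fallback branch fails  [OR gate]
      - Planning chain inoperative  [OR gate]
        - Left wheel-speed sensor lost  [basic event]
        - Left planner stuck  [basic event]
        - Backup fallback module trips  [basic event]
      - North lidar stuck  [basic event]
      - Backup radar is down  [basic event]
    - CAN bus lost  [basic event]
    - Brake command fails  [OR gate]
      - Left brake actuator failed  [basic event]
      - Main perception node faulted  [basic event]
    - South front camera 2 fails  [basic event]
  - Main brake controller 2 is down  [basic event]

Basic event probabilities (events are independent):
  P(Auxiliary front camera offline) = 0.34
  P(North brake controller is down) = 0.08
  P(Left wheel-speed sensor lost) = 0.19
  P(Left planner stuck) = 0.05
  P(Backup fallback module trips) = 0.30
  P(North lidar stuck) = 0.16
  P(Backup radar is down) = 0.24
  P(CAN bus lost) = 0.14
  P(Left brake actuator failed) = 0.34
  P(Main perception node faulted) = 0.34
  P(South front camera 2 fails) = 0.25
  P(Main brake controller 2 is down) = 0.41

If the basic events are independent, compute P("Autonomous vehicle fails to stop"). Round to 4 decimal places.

0.6464

P(Actuation path inoperative) [OR] = 1 − (1−0.34) × (1−0.08) = 0.392800
P(Planning chain inoperative) [OR] = 1 − (1−0.19) × (1−0.05) × (1−0.30) = 0.461350
P(Fallback branch fails) [OR] = 1 − (1−0.461350) × (1−0.16) × (1−0.24) = 0.656126
P(Brake command fails) [OR] = 1 − (1−0.34) × (1−0.34) = 0.564400
P(Perception stack fails) [AND] = 0.656126 × 0.14 × 0.564400 × 0.25 = 0.012961
P(Autonomous vehicle fails to stop) [OR] = 1 − (1−0.392800) × (1−0.012961) × (1−0.41) = 0.646395
Rounded to 4 decimal places: P(Autonomous vehicle fails to stop) ≈ 0.6464.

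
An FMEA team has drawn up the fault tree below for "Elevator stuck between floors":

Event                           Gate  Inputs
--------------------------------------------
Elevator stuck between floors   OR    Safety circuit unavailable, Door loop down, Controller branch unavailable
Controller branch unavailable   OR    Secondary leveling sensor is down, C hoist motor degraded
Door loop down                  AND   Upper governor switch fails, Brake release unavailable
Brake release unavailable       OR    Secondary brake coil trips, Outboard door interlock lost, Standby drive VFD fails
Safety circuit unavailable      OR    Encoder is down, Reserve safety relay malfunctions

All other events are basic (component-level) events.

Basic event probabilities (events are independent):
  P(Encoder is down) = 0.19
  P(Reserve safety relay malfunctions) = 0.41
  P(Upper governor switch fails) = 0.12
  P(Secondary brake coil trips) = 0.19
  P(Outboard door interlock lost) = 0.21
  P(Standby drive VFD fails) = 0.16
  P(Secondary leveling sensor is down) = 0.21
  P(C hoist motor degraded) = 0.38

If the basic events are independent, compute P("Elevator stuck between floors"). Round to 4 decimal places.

0.7789

P(Safety circuit unavailable) [OR] = 1 − (1−0.19) × (1−0.41) = 0.522100
P(Brake release unavailable) [OR] = 1 − (1−0.19) × (1−0.21) × (1−0.16) = 0.462484
P(Door loop down) [AND] = 0.12 × 0.462484 = 0.055498
P(Controller branch unavailable) [OR] = 1 − (1−0.21) × (1−0.38) = 0.510200
P(Elevator stuck between floors) [OR] = 1 − (1−0.522100) × (1−0.055498) × (1−0.510200) = 0.778915
Rounded to 4 decimal places: P(Elevator stuck between floors) ≈ 0.7789.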